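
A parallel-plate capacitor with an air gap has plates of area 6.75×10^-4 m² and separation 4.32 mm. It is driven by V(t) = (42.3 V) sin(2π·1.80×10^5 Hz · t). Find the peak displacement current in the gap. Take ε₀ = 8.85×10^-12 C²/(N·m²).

6.62×10^-5 A

The displacement current equals the conduction current C dV/dt, which peaks at C V₀ ω.
With C = ε₀A/d = (8.85×10^-12)(6.75×10^-4)/(4.32×10^-3) = 1.383×10^-12 F and ω = 2πf = 1.131×10^6 rad/s, I_d,max = (1.383×10^-12)(42.3)(1.131×10^6) = 6.62×10^-5 A.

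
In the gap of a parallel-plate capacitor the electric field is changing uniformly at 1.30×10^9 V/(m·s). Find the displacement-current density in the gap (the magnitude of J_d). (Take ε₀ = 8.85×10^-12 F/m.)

The displacement-current density is ε₀ ∂E/∂t = (8.85×10^-12)(1.30×10^9) = 0.0115 A/m².

0.0115 A/m²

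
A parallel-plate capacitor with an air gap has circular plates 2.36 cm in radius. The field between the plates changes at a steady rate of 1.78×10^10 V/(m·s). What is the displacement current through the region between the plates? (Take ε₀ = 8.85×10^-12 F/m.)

2.76×10^-4 A

I_d = ε₀ A (dE/dt) = (8.85×10^-12)(1.750×10^-3 m²)(1.78×10^10) = 2.76×10^-4 A.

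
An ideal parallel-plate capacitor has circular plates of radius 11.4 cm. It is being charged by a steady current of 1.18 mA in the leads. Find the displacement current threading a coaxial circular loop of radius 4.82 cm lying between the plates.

Between the plates the displacement current equals the wire current: I_d = 1.18 mA = 1.18×10^-3 A.
The field is uniform, so I_d,enc = I_d (r/R)² = (1.18×10^-3)(4.82/11.4)² = 2.11×10^-4 A.

2.11×10^-4 A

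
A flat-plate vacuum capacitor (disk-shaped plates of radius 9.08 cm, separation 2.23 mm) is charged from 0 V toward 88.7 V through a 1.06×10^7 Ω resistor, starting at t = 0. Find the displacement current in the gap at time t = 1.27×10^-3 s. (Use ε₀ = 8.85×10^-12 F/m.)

C = ε₀A/d = (8.85×10^-12)(0.02590)/(2.23×10^-3) = 1.028×10^-10 F and τ = RC = 1.090×10^-3 s. I_d in the gap equals the RC charging current.
I_d(t) = (V₀/R) e^(−t/τ) = 8.368×10^-6 · e^(−1.165) = 2.61×10^-6 A.

2.61×10^-6 A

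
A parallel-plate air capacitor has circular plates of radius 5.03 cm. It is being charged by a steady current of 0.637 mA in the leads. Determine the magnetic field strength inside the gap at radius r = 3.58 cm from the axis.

1.80×10^-9 T

Between the plates the displacement current equals the wire current: I_d = 0.637 mA = 6.37×10^-4 A.
For r < R the Ampère–Maxwell law gives B(2πr) = μ₀ I_d (r²/R²), so B = μ₀ I_d r/(2πR²) = (4π×10^-7)(6.37×10^-4)(0.0358)/(2π·0.0503²) = 1.80×10^-9 T.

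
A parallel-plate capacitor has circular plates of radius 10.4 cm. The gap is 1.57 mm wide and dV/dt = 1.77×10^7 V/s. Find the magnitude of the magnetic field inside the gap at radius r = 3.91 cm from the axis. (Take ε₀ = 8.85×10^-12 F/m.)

2.45×10^-9 T

dE/dt = (dV/dt)/d = 1.127×10^10 V/(m·s); I_d = ε₀(πR²)(dE/dt) = (8.85×10^-12)(0.03398)(1.127×10^10) = 3.389×10^-3 A.
An Ampèrian loop of radius r encloses a fraction (r/R)² of I_d. Then B·2πr = μ₀ I_d (r/R)², giving B = μ₀ I_d r/(2πR²) = 2.45×10^-9 T.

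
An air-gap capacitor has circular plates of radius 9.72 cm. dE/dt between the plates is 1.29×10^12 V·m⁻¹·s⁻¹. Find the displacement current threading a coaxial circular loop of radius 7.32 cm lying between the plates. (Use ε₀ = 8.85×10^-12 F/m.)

Through the whole plate area (πR² = 0.02968 m²), I_d = ε₀ πR² dE/dt = 0.3388 A.
Through an area πr² the displacement current is I_d·(πr²/πR²) = I_d (r/R)² = 0.192 A.

0.192 A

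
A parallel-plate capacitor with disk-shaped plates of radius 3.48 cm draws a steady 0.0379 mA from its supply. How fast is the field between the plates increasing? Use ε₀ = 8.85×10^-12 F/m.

The displacement current between the plates equals the conduction current, I_d = 0.0379 mA.
Then dE/dt = I_d/(ε₀A) = 1.13×10^9 V/(m·s).

1.13×10^9 V/(m·s)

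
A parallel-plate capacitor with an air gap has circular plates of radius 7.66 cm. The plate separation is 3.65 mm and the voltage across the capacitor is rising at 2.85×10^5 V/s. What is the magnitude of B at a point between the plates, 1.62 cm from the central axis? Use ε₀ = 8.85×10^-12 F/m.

With E = V/d, dE/dt = 7.808×10^7 V/(m·s) and πR² = 0.01843 m², giving I_d = ε₀ πR² dE/dt = 1.274×10^-5 A.
For r < R the Ampère–Maxwell law gives B(2πr) = μ₀ I_d (r²/R²), so B = μ₀ I_d r/(2πR²) = (4π×10^-7)(1.274×10^-5)(0.0162)/(2π·0.0766²) = 7.03×10^-12 T.

7.03×10^-12 T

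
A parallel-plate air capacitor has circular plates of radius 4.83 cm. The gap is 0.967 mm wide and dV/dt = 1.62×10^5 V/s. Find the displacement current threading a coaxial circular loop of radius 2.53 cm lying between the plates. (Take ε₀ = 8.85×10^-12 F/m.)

I_d = C dV/dt with C = ε₀πR²/d = 6.708×10^-11 F, so I_d = (6.708×10^-11)(1.62×10^5) = 1.087×10^-5 A.
The field is uniform, so I_d,enc = I_d (r/R)² = (1.087×10^-5)(2.53/4.83)² = 2.98×10^-6 A.

2.98×10^-6 A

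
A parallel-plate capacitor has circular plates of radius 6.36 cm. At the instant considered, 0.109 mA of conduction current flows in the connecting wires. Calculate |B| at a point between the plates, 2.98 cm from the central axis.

By continuity the displacement current in the gap matches the conduction current: I_d = 1.09×10^-4 A.
An Ampèrian loop of radius r encloses a fraction (r/R)² of I_d. Then B·2πr = μ₀ I_d (r/R)², giving B = μ₀ I_d r/(2πR²) = 1.61×10^-10 T.

1.61×10^-10 T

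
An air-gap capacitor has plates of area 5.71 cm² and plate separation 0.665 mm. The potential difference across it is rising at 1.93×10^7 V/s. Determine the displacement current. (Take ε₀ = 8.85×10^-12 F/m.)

1.47×10^-4 A

C = ε₀A/d = (8.85×10^-12)(5.71×10^-4)/(6.65×10^-4) = 7.599×10^-12 F.
I_d = C dV/dt = (7.599×10^-12)(1.93×10^7) = 1.47×10^-4 A.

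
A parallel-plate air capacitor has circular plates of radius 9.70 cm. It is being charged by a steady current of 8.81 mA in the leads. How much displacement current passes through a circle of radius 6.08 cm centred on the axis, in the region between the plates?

By continuity the displacement current in the gap matches the conduction current: I_d = 8.81×10^-3 A.
Since J_d is uniform, the enclosed fraction is (r/R)² = 0.3929, giving I_d,enc = 3.46×10^-3 A.

3.46×10^-3 A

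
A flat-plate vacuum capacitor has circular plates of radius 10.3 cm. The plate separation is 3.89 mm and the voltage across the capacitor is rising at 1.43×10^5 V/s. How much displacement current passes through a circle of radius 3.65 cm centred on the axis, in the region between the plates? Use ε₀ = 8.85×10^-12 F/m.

1.36×10^-6 A

dE/dt = (dV/dt)/d = 3.676×10^7 V/(m·s); I_d = ε₀(πR²)(dE/dt) = (8.85×10^-12)(0.03333)(3.676×10^7) = 1.084×10^-5 A.
The field is uniform, so I_d,enc = I_d (r/R)² = (1.084×10^-5)(3.65/10.3)² = 1.36×10^-6 A.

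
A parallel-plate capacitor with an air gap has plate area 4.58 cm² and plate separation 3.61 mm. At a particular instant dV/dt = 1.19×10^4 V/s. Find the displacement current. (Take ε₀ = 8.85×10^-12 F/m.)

1.34×10^-8 A

E = V/d so dE/dt = (dV/dt)/d = 3.296×10^6 V/(m·s), and I_d = ε₀ A dE/dt = (8.85×10^-12)(4.58×10^-4)(3.296×10^6) = 1.34×10^-8 A.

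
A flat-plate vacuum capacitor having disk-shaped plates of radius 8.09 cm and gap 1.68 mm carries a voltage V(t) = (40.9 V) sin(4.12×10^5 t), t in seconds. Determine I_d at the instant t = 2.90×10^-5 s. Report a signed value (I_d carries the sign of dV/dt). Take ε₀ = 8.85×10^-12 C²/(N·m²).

dV/dt = (40.9)(4.12×10^5)·cos(11.948) = 1.373×10^7 V/s.
I_d = C dV/dt with C = ε₀A/d = (8.85×10^-12)(0.02056)/(1.68×10^-3) = 1.083×10^-10 F, so I_d = (1.083×10^-10)(1.373×10^7) = 1.49×10^-3 A.

1.49×10^-3 A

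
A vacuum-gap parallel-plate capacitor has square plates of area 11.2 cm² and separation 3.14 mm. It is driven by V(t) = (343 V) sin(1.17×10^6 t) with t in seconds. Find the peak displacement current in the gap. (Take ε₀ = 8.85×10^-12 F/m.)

1.27×10^-3 A

C = ε₀A/d = (8.85×10^-12)(1.12×10^-3)/(3.14×10^-3) = 3.157×10^-12 F; ω = 1.17×10^6 rad/s.
I_d = C dV/dt, so |I_d|_max = C V₀ ω = (3.157×10^-12)(343)(1.17×10^6) = 1.27×10^-3 A.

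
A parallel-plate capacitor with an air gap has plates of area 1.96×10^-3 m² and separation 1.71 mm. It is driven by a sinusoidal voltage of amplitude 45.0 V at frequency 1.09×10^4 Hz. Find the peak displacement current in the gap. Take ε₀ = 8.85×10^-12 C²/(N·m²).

3.13×10^-5 A

C = ε₀A/d = (8.85×10^-12)(1.96×10^-3)/(1.71×10^-3) = 1.014×10^-11 F; ω = 2πf = 6.849×10^4 rad/s.
I_d = C dV/dt, so |I_d|_max = C V₀ ω = (1.014×10^-11)(45.0)(6.849×10^4) = 3.13×10^-5 A.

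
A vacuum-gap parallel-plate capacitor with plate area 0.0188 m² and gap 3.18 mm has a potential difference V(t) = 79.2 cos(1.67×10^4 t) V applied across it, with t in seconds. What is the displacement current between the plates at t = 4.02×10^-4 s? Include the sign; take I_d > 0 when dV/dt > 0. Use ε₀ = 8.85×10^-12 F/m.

-2.89×10^-5 A

dV/dt = (79.2)(1.67×10^4)·−sin(6.7134) = -5.516×10^5 V/s.
I_d = C dV/dt with C = ε₀A/d = (8.85×10^-12)(0.0188)/(3.18×10^-3) = 5.232×10^-11 F, so I_d = (5.232×10^-11)(-5.516×10^5) = -2.89×10^-5 A.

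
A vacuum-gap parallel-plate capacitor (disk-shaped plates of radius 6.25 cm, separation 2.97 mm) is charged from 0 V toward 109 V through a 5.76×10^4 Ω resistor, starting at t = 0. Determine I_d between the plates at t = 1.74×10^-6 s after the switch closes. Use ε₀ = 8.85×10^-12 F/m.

With C = ε₀A/d = (8.85×10^-12)(0.01227)/(2.97×10^-3) = 3.656×10^-11 F, the time constant is τ = RC = 2.106×10^-6 s, so t/τ = 0.8262 and e^(−t/τ) = 0.4377.
I_d = I_cond = (V₀/R) e^(−t/τ) = (1.892×10^-3)(0.4377) = 8.28×10^-4 A.

8.28×10^-4 A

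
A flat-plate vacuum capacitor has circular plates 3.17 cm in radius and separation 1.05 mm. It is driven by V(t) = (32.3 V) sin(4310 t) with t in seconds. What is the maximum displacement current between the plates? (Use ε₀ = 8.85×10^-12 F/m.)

C = ε₀A/d = (8.85×10^-12)(3.157×10^-3)/(1.05×10^-3) = 2.661×10^-11 F; ω = 4310 rad/s.
I_d = C dV/dt, so |I_d|_max = C V₀ ω = (2.661×10^-11)(32.3)(4310) = 3.70×10^-6 A.

3.70×10^-6 A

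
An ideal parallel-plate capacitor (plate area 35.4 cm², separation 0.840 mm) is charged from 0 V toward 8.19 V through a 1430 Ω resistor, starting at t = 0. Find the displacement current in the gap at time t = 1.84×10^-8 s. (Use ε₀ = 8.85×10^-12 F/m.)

C = ε₀A/d = (8.85×10^-12)(3.54×10^-3)/(8.40×10^-4) = 3.730×10^-11 F and τ = RC = 5.334×10^-8 s. I_d in the gap equals the RC charging current.
I_d(t) = (V₀/R) e^(−t/τ) = 5.727×10^-3 · e^(−0.3450) = 4.06×10^-3 A.

4.06×10^-3 A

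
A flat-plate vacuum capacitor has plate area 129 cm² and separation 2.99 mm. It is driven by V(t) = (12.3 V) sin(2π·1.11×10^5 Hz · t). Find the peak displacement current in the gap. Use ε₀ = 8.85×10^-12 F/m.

(dE/dt)_max = V₀ω/d = 2.869×10^9 V/(m·s); ω = 2πf = 6.974×10^5 rad/s.
I_d,max = ε₀ A (dE/dt)_max = (8.85×10^-12)(0.0129)(2.869×10^9) = 3.28×10^-4 A.

3.28×10^-4 A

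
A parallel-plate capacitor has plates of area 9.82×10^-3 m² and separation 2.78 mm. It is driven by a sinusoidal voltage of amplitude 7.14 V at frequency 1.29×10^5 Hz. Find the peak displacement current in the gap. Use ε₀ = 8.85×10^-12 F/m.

The displacement current equals the conduction current C dV/dt, which peaks at C V₀ ω.
With C = ε₀A/d = (8.85×10^-12)(9.82×10^-3)/(2.78×10^-3) = 3.126×10^-11 F and ω = 2πf = 8.105×10^5 rad/s, I_d,max = (3.126×10^-11)(7.14)(8.105×10^5) = 1.81×10^-4 A.

1.81×10^-4 A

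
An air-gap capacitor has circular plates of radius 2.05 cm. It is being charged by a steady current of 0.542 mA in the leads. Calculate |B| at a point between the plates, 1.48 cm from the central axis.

By continuity the displacement current in the gap matches the conduction current: I_d = 5.42×10^-4 A.
An Ampèrian loop of radius r encloses a fraction (r/R)² of I_d. Then B·2πr = μ₀ I_d (r/R)², giving B = μ₀ I_d r/(2πR²) = 3.82×10^-9 T.

3.82×10^-9 T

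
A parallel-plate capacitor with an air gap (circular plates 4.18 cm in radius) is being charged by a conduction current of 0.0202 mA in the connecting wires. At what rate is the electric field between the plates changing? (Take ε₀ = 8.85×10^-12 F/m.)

Charge continuity gives I_d = I = 2.02×10^-5 A between the plates.
Then dE/dt = I_d/(ε₀A) = 4.16×10^8 V/(m·s).

4.16×10^8 V/(m·s)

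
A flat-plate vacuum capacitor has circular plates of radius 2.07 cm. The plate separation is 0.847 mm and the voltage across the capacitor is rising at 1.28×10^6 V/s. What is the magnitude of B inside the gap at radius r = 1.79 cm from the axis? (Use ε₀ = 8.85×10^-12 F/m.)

1.50×10^-10 T

dE/dt = (dV/dt)/d = 1.511×10^9 V/(m·s); I_d = ε₀(πR²)(dE/dt) = (8.85×10^-12)(1.346×10^-3)(1.511×10^9) = 1.800×10^-5 A.
For r < R the Ampère–Maxwell law gives B(2πr) = μ₀ I_d (r²/R²), so B = μ₀ I_d r/(2πR²) = (4π×10^-7)(1.800×10^-5)(0.0179)/(2π·0.0207²) = 1.50×10^-10 T.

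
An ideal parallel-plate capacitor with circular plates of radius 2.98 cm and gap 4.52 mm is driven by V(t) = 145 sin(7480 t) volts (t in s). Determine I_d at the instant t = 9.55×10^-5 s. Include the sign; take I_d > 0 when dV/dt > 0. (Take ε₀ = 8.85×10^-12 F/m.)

dE/dt = (V₀ω/d)·cos(ωt) with ωt = 0.71434 rad: (145)(7480)(0.7555)/(4.52×10^-3) = 1.813×10^8 V/(m·s).
I_d = ε₀ A dE/dt = (8.85×10^-12)(2.790×10^-3)(1.813×10^8) = 4.48×10^-6 A.

4.48×10^-6 A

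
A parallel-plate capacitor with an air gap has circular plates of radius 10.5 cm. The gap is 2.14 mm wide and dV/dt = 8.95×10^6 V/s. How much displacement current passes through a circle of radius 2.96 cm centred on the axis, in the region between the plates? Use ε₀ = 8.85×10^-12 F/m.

dE/dt = (dV/dt)/d = 4.182×10^9 V/(m·s); I_d = ε₀(πR²)(dE/dt) = (8.85×10^-12)(0.03464)(4.182×10^9) = 1.282×10^-3 A.
Through an area πr² the displacement current is I_d·(πr²/πR²) = I_d (r/R)² = 1.02×10^-4 A.

1.02×10^-4 A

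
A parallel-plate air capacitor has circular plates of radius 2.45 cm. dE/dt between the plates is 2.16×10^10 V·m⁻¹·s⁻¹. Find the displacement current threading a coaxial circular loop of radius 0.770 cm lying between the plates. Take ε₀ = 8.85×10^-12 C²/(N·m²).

Through the whole plate area (πR² = 1.886×10^-3 m²), I_d = ε₀ πR² dE/dt = 3.605×10^-4 A.
Through an area πr² the displacement current is I_d·(πr²/πR²) = I_d (r/R)² = 3.56×10^-5 A.

3.56×10^-5 A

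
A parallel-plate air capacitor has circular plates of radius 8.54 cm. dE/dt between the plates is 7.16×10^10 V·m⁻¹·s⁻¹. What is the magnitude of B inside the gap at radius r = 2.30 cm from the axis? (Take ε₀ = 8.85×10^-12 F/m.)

9.16×10^-9 T

Total displacement current: I_d = ε₀(πR²)(dE/dt) = (8.85×10^-12)(0.02291)(7.16×10^10) = 0.01452 A.
An Ampèrian loop of radius r encloses a fraction (r/R)² of I_d. Then B·2πr = μ₀ I_d (r/R)², giving B = μ₀ I_d r/(2πR²) = 9.16×10^-9 T.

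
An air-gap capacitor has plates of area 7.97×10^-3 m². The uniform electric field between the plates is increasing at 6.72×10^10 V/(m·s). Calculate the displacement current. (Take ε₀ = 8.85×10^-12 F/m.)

4.74×10^-3 A

With a uniform field, Φ_E = EA, so I_d = ε₀ A dE/dt = 4.74×10^-3 A.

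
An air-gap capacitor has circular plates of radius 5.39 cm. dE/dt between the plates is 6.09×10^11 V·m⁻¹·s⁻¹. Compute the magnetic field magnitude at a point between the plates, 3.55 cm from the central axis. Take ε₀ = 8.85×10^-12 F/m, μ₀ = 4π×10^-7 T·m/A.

Total displacement current: I_d = ε₀(πR²)(dE/dt) = (8.85×10^-12)(9.127×10^-3)(6.09×10^11) = 0.04919 A.
An Ampèrian loop of radius r encloses a fraction (r/R)² of I_d. Then B·2πr = μ₀ I_d (r/R)², giving B = μ₀ I_d r/(2πR²) = 1.20×10^-7 T.

1.20×10^-7 T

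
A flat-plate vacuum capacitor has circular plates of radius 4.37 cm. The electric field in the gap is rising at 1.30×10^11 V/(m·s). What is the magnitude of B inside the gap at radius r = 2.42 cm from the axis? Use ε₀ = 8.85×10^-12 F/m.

Through the whole plate area (πR² = 5.999×10^-3 m²), I_d = ε₀ πR² dE/dt = 6.902×10^-3 A.
An Ampèrian loop of radius r encloses a fraction (r/R)² of I_d. Then B·2πr = μ₀ I_d (r/R)², giving B = μ₀ I_d r/(2πR²) = 1.75×10^-8 T.

1.75×10^-8 T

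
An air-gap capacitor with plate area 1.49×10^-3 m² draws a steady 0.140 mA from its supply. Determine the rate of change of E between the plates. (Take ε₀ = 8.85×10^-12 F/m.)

1.06×10^10 V/(m·s)

Charge continuity gives I_d = I = 1.40×10^-4 A between the plates.
Inverting I_d = ε₀ A dE/dt gives dE/dt = 1.40×10^-4 / (8.85×10^-12 · 1.49×10^-3) = 1.06×10^10 V/(m·s).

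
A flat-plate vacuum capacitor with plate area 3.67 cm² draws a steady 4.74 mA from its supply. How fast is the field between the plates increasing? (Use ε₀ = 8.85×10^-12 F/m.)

The displacement current between the plates equals the conduction current, I_d = 4.74 mA.
Inverting I_d = ε₀ A dE/dt gives dE/dt = 4.74×10^-3 / (8.85×10^-12 · 3.67×10^-4) = 1.46×10^12 V/(m·s).

1.46×10^12 V/(m·s)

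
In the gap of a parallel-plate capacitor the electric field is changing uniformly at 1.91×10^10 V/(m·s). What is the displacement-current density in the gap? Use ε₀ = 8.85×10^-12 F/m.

J_d = ε₀ ∂E/∂t, so J_d = 0.169 A/m².

0.169 A/m²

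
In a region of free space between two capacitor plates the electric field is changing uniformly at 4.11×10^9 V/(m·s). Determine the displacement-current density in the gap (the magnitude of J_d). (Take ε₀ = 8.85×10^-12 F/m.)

The displacement-current density is ε₀ ∂E/∂t = (8.85×10^-12)(4.11×10^9) = 0.0364 A/m².

0.0364 A/m²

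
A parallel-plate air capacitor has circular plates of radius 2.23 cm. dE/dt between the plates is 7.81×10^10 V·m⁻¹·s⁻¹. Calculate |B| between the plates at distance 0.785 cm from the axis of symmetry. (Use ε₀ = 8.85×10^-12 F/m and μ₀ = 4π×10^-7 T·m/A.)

3.41×10^-9 T

Through the whole plate area (πR² = 1.562×10^-3 m²), I_d = ε₀ πR² dE/dt = 1.080×10^-3 A.
For r < R the Ampère–Maxwell law gives B(2πr) = μ₀ I_d (r²/R²), so B = μ₀ I_d r/(2πR²) = (4π×10^-7)(1.080×10^-3)(7.85×10^-3)/(2π·0.0223²) = 3.41×10^-9 T.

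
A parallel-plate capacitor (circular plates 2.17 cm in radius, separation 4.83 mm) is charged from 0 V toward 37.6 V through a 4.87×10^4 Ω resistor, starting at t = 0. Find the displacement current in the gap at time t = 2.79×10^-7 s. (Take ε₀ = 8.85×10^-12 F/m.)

With C = ε₀A/d = (8.85×10^-12)(1.479×10^-3)/(4.83×10^-3) = 2.710×10^-12 F, the time constant is τ = RC = 1.320×10^-7 s, so t/τ = 2.114 and e^(−t/τ) = 0.1208.
I_d = I_cond = (V₀/R) e^(−t/τ) = (7.721×10^-4)(0.1208) = 9.33×10^-5 A.

9.33×10^-5 A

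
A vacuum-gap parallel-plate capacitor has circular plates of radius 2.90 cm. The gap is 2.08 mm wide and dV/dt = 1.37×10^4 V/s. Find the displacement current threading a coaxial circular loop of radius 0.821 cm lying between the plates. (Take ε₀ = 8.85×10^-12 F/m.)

dE/dt = (dV/dt)/d = 6.587×10^6 V/(m·s); I_d = ε₀(πR²)(dE/dt) = (8.85×10^-12)(2.642×10^-3)(6.587×10^6) = 1.540×10^-7 A.
Through an area πr² the displacement current is I_d·(πr²/πR²) = I_d (r/R)² = 1.23×10^-8 A.

1.23×10^-8 A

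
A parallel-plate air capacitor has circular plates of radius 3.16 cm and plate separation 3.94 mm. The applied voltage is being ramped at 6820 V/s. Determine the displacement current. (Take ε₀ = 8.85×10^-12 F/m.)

4.81×10^-8 A

C = ε₀A/d = (8.85×10^-12)(3.137×10^-3)/(3.94×10^-3) = 7.046×10^-12 F.
I_d = C dV/dt = (7.046×10^-12)(6820) = 4.81×10^-8 A.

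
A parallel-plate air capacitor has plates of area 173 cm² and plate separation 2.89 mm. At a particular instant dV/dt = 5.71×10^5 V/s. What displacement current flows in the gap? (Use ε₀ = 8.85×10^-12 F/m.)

The field between the plates is E = V/d, so dE/dt = (5.71×10^5)/(2.89×10^-3 m) = 1.976×10^8 V/(m·s).
I_d = ε₀ A (dE/dt) = (8.85×10^-12)(0.0173)(1.976×10^8) = 3.03×10^-5 A.

3.03×10^-5 A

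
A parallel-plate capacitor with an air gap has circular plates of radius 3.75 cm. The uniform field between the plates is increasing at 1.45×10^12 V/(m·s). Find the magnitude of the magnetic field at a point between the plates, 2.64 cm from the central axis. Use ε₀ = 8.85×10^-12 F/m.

I_d = ε₀ dΦ_E/dt = ε₀ πR² (dE/dt) = (8.85×10^-12)(4.418×10^-3)(1.45×10^12) = 0.05669 A through the full plate area.
An Ampèrian loop of radius r encloses a fraction (r/R)² of I_d. Then B·2πr = μ₀ I_d (r/R)², giving B = μ₀ I_d r/(2πR²) = 2.13×10^-7 T.

2.13×10^-7 T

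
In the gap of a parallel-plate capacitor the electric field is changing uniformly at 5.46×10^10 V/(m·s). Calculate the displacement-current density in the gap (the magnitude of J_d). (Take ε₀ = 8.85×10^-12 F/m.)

J_d = ε₀ ∂E/∂t, so J_d = 0.483 A/m².

0.483 A/m²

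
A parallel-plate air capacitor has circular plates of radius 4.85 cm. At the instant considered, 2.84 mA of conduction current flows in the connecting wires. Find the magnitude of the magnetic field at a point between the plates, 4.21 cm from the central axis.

By continuity the displacement current in the gap matches the conduction current: I_d = 2.84×10^-3 A.
An Ampèrian loop of radius r encloses a fraction (r/R)² of I_d. Then B·2πr = μ₀ I_d (r/R)², giving B = μ₀ I_d r/(2πR²) = 1.02×10^-8 T.

1.02×10^-8 T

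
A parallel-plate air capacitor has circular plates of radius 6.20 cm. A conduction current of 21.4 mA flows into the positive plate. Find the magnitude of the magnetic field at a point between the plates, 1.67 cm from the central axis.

1.86×10^-8 T

Between the plates the displacement current equals the wire current: I_d = 21.4 mA = 0.0214 A.
For r < R the Ampère–Maxwell law gives B(2πr) = μ₀ I_d (r²/R²), so B = μ₀ I_d r/(2πR²) = (4π×10^-7)(0.0214)(0.0167)/(2π·0.0620²) = 1.86×10^-8 T.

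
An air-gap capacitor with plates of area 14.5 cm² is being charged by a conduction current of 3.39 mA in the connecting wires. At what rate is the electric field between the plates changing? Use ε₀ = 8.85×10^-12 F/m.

The displacement current between the plates equals the conduction current, I_d = 3.39 mA.
Inverting I_d = ε₀ A dE/dt gives dE/dt = 3.39×10^-3 / (8.85×10^-12 · 1.45×10^-3) = 2.64×10^11 V/(m·s).

2.64×10^11 V/(m·s)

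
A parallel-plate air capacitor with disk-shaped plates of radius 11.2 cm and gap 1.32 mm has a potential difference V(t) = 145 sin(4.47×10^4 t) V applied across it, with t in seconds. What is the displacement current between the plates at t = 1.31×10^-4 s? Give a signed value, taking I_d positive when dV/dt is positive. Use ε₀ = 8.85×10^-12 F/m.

C = ε₀A/d = (8.85×10^-12)(0.03941)/(1.32×10^-3) = 2.642×10^-10 F. dV/dt = V₀ω·cos(ωt); at ωt = 5.8557 rad this factor is 0.9100.
I_d = C dV/dt = (2.642×10^-10)(145)(4.47×10^4)(0.9100) = 1.56×10^-3 A.

1.56×10^-3 A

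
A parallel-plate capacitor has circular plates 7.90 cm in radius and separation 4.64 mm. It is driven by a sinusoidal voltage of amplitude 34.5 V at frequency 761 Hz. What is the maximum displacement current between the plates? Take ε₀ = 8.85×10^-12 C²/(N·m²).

C = ε₀A/d = (8.85×10^-12)(0.01961)/(4.64×10^-3) = 3.740×10^-11 F; ω = 2πf = 4782 rad/s.
I_d = C dV/dt, so |I_d|_max = C V₀ ω = (3.740×10^-11)(34.5)(4782) = 6.17×10^-6 A.

6.17×10^-6 A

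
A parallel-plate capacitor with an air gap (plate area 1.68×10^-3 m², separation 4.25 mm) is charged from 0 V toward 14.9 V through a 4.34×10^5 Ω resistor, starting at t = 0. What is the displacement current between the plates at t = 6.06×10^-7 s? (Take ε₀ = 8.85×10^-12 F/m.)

2.30×10^-5 A

C = ε₀A/d = (8.85×10^-12)(1.68×10^-3)/(4.25×10^-3) = 3.498×10^-12 F and τ = RC = 1.518×10^-6 s. I_d in the gap equals the RC charging current.
I_d(t) = (V₀/R) e^(−t/τ) = 3.433×10^-5 · e^(−0.3992) = 2.30×10^-5 A.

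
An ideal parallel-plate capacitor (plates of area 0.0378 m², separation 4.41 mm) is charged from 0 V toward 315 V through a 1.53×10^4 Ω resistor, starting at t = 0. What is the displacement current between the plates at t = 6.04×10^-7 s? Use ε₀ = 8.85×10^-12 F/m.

C = ε₀A/d = (8.85×10^-12)(0.0378)/(4.41×10^-3) = 7.586×10^-11 F, so τ = RC = 1.161×10^-6 s.
The conduction current is I(t) = (V₀/R) e^(−t/τ), and the displacement current between the plates equals it.
t/τ = 0.5202; I_d = (315/1.53×10^4) · e^(−0.5202) = (0.02059)(0.5944) = 0.0122 A.

0.0122 A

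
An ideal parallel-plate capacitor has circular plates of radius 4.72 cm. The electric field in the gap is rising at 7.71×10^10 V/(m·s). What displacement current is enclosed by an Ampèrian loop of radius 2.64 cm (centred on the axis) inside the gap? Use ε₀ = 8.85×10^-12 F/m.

1.49×10^-3 A

I_d = ε₀ dΦ_E/dt = ε₀ πR² (dE/dt) = (8.85×10^-12)(6.999×10^-3)(7.71×10^10) = 4.776×10^-3 A through the full plate area.
The field is uniform, so I_d,enc = I_d (r/R)² = (4.776×10^-3)(2.64/4.72)² = 1.49×10^-3 A.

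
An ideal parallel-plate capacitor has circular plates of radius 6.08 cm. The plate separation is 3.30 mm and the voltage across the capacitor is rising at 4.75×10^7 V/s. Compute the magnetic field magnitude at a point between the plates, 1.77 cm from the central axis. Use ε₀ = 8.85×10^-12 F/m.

1.42×10^-9 T

With E = V/d, dE/dt = 1.439×10^10 V/(m·s) and πR² = 0.01161 m², giving I_d = ε₀ πR² dE/dt = 1.479×10^-3 A.
For r < R the Ampère–Maxwell law gives B(2πr) = μ₀ I_d (r²/R²), so B = μ₀ I_d r/(2πR²) = (4π×10^-7)(1.479×10^-3)(0.0177)/(2π·0.0608²) = 1.42×10^-9 T.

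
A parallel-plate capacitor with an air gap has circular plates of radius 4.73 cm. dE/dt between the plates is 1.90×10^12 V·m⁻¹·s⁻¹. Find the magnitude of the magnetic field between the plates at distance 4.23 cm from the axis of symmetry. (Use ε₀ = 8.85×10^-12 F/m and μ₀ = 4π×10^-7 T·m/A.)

Total displacement current: I_d = ε₀(πR²)(dE/dt) = (8.85×10^-12)(7.029×10^-3)(1.90×10^12) = 0.1182 A.
An Ampèrian loop of radius r encloses a fraction (r/R)² of I_d. Then B·2πr = μ₀ I_d (r/R)², giving B = μ₀ I_d r/(2πR²) = 4.47×10^-7 T.

4.47×10^-7 T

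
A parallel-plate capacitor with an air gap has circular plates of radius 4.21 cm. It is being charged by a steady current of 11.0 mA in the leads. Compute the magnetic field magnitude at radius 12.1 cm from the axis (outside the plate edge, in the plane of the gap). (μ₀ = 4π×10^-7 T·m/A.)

By continuity the displacement current in the gap matches the conduction current: I_d = 0.0110 A.
With r > R the enclosed displacement current is the full I_d; B = μ₀ I_d / (2πr) = 1.82×10^-8 T.

1.82×10^-8 T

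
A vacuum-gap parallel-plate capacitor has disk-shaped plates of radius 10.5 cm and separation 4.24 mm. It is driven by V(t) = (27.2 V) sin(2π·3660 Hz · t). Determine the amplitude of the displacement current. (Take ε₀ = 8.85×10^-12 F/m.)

(dE/dt)_max = V₀ω/d = 1.475×10^8 V/(m·s); ω = 2πf = 2.300×10^4 rad/s.
I_d,max = ε₀ A (dE/dt)_max = (8.85×10^-12)(0.03464)(1.475×10^8) = 4.52×10^-5 A.

4.52×10^-5 A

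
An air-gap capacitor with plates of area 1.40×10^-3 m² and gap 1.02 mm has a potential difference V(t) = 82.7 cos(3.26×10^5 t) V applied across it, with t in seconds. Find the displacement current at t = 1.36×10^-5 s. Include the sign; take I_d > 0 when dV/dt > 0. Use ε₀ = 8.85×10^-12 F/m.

dV/dt = (82.7)(3.26×10^5)·−sin(4.4336) = 2.592×10^7 V/s.
I_d = C dV/dt with C = ε₀A/d = (8.85×10^-12)(1.40×10^-3)/(1.02×10^-3) = 1.215×10^-11 F, so I_d = (1.215×10^-11)(2.592×10^7) = 3.15×10^-4 A.

3.15×10^-4 A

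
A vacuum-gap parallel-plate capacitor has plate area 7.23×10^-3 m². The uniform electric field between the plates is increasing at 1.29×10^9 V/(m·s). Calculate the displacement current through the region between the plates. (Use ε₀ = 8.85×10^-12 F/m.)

With a uniform field, Φ_E = EA, so I_d = ε₀ A dE/dt = 8.25×10^-5 A.

8.25×10^-5 A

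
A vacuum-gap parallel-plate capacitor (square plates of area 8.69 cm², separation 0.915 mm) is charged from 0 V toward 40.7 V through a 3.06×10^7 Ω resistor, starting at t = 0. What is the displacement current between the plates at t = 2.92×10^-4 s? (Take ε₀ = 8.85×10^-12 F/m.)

With C = ε₀A/d = (8.85×10^-12)(8.69×10^-4)/(9.15×10^-4) = 8.405×10^-12 F, the time constant is τ = RC = 2.572×10^-4 s, so t/τ = 1.135 and e^(−t/τ) = 0.3214.
I_d = I_cond = (V₀/R) e^(−t/τ) = (1.330×10^-6)(0.3214) = 4.27×10^-7 A.

4.27×10^-7 A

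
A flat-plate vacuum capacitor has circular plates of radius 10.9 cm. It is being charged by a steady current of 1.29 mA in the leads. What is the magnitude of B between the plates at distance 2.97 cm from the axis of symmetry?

6.45×10^-10 T

Between the plates the displacement current equals the wire current: I_d = 1.29 mA = 1.29×10^-3 A.
For r < R the Ampère–Maxwell law gives B(2πr) = μ₀ I_d (r²/R²), so B = μ₀ I_d r/(2πR²) = (4π×10^-7)(1.29×10^-3)(0.0297)/(2π·0.109²) = 6.45×10^-10 T.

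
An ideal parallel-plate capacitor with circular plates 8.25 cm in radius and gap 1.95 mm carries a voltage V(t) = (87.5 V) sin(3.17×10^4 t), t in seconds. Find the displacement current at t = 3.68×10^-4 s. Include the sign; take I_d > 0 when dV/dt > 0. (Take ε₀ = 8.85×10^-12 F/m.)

1.67×10^-4 A

dE/dt = (V₀ω/d)·cos(ωt) with ωt = 11.6656 rad: (87.5)(3.17×10^4)(0.6210)/(1.95×10^-3) = 8.833×10^8 V/(m·s).
I_d = ε₀ A dE/dt = (8.85×10^-12)(0.02138)(8.833×10^8) = 1.67×10^-4 A.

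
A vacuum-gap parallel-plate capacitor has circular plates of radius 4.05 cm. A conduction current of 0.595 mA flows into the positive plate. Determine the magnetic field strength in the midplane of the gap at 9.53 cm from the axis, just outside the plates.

No conduction current crosses the gap, so I_d there equals the 5.95×10^-4 A in the leads.
With r > R the enclosed displacement current is the full I_d; B = μ₀ I_d / (2πr) = 1.25×10^-9 T.

1.25×10^-9 T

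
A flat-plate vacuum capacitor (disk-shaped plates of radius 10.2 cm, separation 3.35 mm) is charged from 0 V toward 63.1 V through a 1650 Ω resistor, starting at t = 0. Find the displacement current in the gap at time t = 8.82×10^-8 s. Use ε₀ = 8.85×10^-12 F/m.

C = ε₀A/d = (8.85×10^-12)(0.03269)/(3.35×10^-3) = 8.636×10^-11 F, so τ = RC = 1.425×10^-7 s.
The conduction current is I(t) = (V₀/R) e^(−t/τ), and the displacement current between the plates equals it.
t/τ = 0.6189; I_d = (63.1/1650) · e^(−0.6189) = (0.03824)(0.5385) = 0.0206 A.

0.0206 A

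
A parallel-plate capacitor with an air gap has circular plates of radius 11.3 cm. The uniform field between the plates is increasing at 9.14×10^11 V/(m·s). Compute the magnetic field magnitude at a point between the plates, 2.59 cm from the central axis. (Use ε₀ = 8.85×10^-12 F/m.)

1.32×10^-7 T

Total displacement current: I_d = ε₀(πR²)(dE/dt) = (8.85×10^-12)(0.04011)(9.14×10^11) = 0.3244 A.
∮B·dl = μ₀ I_d,enc with I_d,enc = I_d r²/R² = 0.01704 A; so B = μ₀ I_d,enc/(2πr) = 1.32×10^-7 T.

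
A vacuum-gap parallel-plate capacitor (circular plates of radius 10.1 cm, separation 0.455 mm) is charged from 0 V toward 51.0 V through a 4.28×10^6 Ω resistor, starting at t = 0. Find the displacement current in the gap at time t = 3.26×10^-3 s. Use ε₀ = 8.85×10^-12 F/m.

C = ε₀A/d = (8.85×10^-12)(0.03205)/(4.55×10^-4) = 6.234×10^-10 F and τ = RC = 2.668×10^-3 s. I_d in the gap equals the RC charging current.
I_d(t) = (V₀/R) e^(−t/τ) = 1.192×10^-5 · e^(−1.222) = 3.51×10^-6 A.

3.51×10^-6 A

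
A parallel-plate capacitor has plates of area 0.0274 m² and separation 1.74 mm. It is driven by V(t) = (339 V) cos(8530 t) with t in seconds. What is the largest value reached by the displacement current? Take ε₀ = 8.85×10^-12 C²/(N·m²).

The displacement current equals the conduction current C dV/dt, which peaks at C V₀ ω.
With C = ε₀A/d = (8.85×10^-12)(0.0274)/(1.74×10^-3) = 1.394×10^-10 F and ω = 8530 rad/s, I_d,max = (1.394×10^-10)(339)(8530) = 4.03×10^-4 A.

4.03×10^-4 A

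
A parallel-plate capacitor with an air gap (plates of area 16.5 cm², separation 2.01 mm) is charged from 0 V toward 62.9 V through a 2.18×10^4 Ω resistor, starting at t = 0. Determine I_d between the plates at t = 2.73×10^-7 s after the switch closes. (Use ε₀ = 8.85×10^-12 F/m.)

5.15×10^-4 A

C = ε₀A/d = (8.85×10^-12)(1.65×10^-3)/(2.01×10^-3) = 7.265×10^-12 F and τ = RC = 1.584×10^-7 s. I_d in the gap equals the RC charging current.
I_d(t) = (V₀/R) e^(−t/τ) = 2.885×10^-3 · e^(−1.723) = 5.15×10^-4 A.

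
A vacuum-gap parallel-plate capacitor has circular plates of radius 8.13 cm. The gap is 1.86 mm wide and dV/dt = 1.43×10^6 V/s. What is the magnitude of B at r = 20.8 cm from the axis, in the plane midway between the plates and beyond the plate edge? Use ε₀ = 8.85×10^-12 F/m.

dE/dt = (dV/dt)/d = 7.688×10^8 V/(m·s); I_d = ε₀(πR²)(dE/dt) = (8.85×10^-12)(0.02076)(7.688×10^8) = 1.412×10^-4 A.
Outside the plates the loop encloses all of I_d, so B·2πr = μ₀ I_d and B = 1.36×10^-10 T.

1.36×10^-10 T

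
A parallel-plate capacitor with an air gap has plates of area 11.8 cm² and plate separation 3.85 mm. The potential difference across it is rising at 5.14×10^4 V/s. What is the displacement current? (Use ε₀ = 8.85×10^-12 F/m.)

1.39×10^-7 A

The field between the plates is E = V/d, so dE/dt = (5.14×10^4)/(3.85×10^-3 m) = 1.335×10^7 V/(m·s).
I_d = ε₀ A (dE/dt) = (8.85×10^-12)(1.18×10^-3)(1.335×10^7) = 1.39×10^-7 A.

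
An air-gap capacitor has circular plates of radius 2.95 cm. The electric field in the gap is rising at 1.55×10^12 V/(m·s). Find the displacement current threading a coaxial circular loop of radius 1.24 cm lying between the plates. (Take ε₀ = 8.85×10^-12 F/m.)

6.63×10^-3 A

Total displacement current: I_d = ε₀(πR²)(dE/dt) = (8.85×10^-12)(2.734×10^-3)(1.55×10^12) = 0.03750 A.
The field is uniform, so I_d,enc = I_d (r/R)² = (0.03750)(1.24/2.95)² = 6.63×10^-3 A.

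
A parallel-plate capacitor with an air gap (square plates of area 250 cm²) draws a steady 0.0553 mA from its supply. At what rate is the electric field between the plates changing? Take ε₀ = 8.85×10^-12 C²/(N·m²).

2.50×10^8 V/(m·s)

The displacement current between the plates equals the conduction current, I_d = 0.0553 mA.
Inverting I_d = ε₀ A dE/dt gives dE/dt = 5.53×10^-5 / (8.85×10^-12 · 0.0250) = 2.50×10^8 V/(m·s).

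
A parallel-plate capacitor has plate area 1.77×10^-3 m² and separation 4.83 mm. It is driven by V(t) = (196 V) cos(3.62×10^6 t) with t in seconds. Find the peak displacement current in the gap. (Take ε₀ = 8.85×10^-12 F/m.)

2.30×10^-3 A

C = ε₀A/d = (8.85×10^-12)(1.77×10^-3)/(4.83×10^-3) = 3.243×10^-12 F; ω = 3.62×10^6 rad/s.
I_d = C dV/dt, so |I_d|_max = C V₀ ω = (3.243×10^-12)(196)(3.62×10^6) = 2.30×10^-3 A.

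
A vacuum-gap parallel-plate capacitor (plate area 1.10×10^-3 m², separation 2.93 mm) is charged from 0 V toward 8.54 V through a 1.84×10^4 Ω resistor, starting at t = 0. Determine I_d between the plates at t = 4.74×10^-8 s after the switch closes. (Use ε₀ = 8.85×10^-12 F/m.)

C = ε₀A/d = (8.85×10^-12)(1.10×10^-3)/(2.93×10^-3) = 3.323×10^-12 F and τ = RC = 6.114×10^-8 s. I_d in the gap equals the RC charging current.
I_d(t) = (V₀/R) e^(−t/τ) = 4.641×10^-4 · e^(−0.7753) = 2.14×10^-4 A.

2.14×10^-4 A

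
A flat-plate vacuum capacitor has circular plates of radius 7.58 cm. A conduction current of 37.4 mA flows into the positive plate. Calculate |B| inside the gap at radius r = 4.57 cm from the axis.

Between the plates the displacement current equals the wire current: I_d = 37.4 mA = 0.0374 A.
∮B·dl = μ₀ I_d,enc with I_d,enc = I_d r²/R² = 0.01359 A; so B = μ₀ I_d,enc/(2πr) = 5.95×10^-8 T.

5.95×10^-8 T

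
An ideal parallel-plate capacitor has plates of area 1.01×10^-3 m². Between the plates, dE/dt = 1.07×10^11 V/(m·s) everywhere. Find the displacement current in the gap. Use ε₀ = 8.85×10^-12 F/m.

I_d = ε₀ A (dE/dt) = (8.85×10^-12)(1.01×10^-3 m²)(1.07×10^11) = 9.56×10^-4 A.

9.56×10^-4 A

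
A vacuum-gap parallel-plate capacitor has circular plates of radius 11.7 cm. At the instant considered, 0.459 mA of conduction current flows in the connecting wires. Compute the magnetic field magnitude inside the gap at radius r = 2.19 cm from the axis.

1.47×10^-10 T

No conduction current crosses the gap, so I_d there equals the 4.59×10^-4 A in the leads.
An Ampèrian loop of radius r encloses a fraction (r/R)² of I_d. Then B·2πr = μ₀ I_d (r/R)², giving B = μ₀ I_d r/(2πR²) = 1.47×10^-10 T.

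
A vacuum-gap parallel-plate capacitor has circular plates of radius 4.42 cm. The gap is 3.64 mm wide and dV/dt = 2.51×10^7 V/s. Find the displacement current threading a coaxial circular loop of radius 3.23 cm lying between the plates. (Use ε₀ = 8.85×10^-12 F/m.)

2.00×10^-4 A

With E = V/d, dE/dt = 6.896×10^9 V/(m·s) and πR² = 6.138×10^-3 m², giving I_d = ε₀ πR² dE/dt = 3.746×10^-4 A.
Through an area πr² the displacement current is I_d·(πr²/πR²) = I_d (r/R)² = 2.00×10^-4 A.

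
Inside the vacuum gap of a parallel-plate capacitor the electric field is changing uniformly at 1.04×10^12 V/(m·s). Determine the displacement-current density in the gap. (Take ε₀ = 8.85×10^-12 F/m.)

9.20 A/m²

J_d = ε₀ ∂E/∂t, so J_d = 9.20 A/m².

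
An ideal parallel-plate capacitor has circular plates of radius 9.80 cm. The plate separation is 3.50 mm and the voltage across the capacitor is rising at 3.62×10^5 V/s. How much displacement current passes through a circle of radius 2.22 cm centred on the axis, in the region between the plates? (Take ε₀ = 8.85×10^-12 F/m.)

With E = V/d, dE/dt = 1.034×10^8 V/(m·s) and πR² = 0.03017 m², giving I_d = ε₀ πR² dE/dt = 2.761×10^-5 A.
The field is uniform, so I_d,enc = I_d (r/R)² = (2.761×10^-5)(2.22/9.80)² = 1.42×10^-6 A.

1.42×10^-6 A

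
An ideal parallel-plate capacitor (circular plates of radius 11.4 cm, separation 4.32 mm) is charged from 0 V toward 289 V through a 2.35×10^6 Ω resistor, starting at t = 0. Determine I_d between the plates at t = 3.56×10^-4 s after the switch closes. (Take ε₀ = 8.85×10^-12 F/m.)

With C = ε₀A/d = (8.85×10^-12)(0.04083)/(4.32×10^-3) = 8.364×10^-11 F, the time constant is τ = RC = 1.966×10^-4 s, so t/τ = 1.811 and e^(−t/τ) = 0.1635.
I_d = I_cond = (V₀/R) e^(−t/τ) = (1.230×10^-4)(0.1635) = 2.01×10^-5 A.

2.01×10^-5 A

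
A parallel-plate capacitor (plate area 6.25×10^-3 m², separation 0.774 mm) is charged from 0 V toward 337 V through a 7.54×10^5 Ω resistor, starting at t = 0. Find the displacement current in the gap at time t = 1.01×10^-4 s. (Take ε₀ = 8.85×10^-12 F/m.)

6.86×10^-5 A

With C = ε₀A/d = (8.85×10^-12)(6.25×10^-3)/(7.74×10^-4) = 7.146×10^-11 F, the time constant is τ = RC = 5.388×10^-5 s, so t/τ = 1.875 and e^(−t/τ) = 0.1534.
I_d = I_cond = (V₀/R) e^(−t/τ) = (4.469×10^-4)(0.1534) = 6.86×10^-5 A.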